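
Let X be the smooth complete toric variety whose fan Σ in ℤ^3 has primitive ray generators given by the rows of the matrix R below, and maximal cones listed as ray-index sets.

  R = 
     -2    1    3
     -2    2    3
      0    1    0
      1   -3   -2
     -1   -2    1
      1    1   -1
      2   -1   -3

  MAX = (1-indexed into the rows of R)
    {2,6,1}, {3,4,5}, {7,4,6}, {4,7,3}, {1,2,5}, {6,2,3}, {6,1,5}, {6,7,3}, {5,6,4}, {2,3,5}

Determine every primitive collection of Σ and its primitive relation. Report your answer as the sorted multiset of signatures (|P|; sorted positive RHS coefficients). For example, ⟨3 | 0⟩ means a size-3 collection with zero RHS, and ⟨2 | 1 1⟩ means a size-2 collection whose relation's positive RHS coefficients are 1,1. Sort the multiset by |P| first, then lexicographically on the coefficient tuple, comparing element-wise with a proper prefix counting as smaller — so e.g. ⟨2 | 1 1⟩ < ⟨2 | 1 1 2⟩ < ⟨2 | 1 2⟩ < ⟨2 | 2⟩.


|primitive collections| = 9. Relations:

  P={1,7}:  v_{1} + v_{7} = 0  →  sig = ⟨2 | 0⟩
  P={1,3}:  v_{1} + v_{3} = v_{2}  →  sig = ⟨2 | 1⟩
  P={1,4}:  v_{1} + v_{4} = v_{5}  →  sig = ⟨2 | 1⟩
  P={2,7}:  v_{2} + v_{7} = v_{3}  →  sig = ⟨2 | 1⟩
  P={5,7}:  v_{5} + v_{7} = v_{4}  →  sig = ⟨2 | 1⟩
  P={2,4}:  v_{2} + v_{4} = v_{3} + v_{5}  →  sig = ⟨2 | 1 1⟩
  P={3,5,6}:  v_{3} + v_{5} + v_{6} = 0  →  sig = ⟨3 | 0⟩
  P={2,5,6}:  v_{2} + v_{5} + v_{6} = v_{1}  →  sig = ⟨3 | 1⟩
  P={3,4,6}:  v_{3} + v_{4} + v_{6} = v_{7}  →  sig = ⟨3 | 1⟩

Sorted signature multiset PRS(X):
    |P|=2: 6 collections, coeffs (), (1), (1), (1), (1), (1,1)
    |P|=3: 3 collections, coeffs (), (1), (1)


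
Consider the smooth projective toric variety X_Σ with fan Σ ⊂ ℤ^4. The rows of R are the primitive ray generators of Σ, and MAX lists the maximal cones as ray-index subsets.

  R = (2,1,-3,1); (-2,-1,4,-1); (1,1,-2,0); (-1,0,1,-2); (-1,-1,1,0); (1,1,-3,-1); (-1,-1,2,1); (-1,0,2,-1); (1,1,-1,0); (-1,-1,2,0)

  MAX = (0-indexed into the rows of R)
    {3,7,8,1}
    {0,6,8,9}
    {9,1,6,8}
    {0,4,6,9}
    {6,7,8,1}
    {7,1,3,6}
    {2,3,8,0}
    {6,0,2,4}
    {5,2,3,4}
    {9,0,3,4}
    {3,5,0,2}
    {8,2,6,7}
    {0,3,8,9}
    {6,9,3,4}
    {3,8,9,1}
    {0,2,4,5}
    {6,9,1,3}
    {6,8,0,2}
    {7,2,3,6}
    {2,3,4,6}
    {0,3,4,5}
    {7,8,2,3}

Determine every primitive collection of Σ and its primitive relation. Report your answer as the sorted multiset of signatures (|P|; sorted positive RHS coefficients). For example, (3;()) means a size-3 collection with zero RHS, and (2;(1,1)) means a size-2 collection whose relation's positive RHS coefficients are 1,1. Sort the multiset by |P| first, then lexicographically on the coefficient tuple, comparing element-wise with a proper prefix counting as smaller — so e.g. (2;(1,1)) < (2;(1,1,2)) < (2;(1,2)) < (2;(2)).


16 collections generate NE(X_Σ); each relation:

  P = {2,9}:  v_{2} + v_{9} = 0  so sig = (2;())
  P = {4,8}:  v_{4} + v_{8} = 0  so sig = (2;())
  P = {0,7}:  v_{0} + v_{7} = v_{8}  so sig = (2;(1))
  P = {1,2}:  v_{1} + v_{2} = v_{7}  so sig = (2;(1))
  P = {1,5}:  v_{1} + v_{5} = v_{3}  so sig = (2;(1))
  P = {7,9}:  v_{7} + v_{9} = v_{1}  so sig = (2;(1))
  P = {0,1}:  v_{0} + v_{1} = v_{8} + v_{9}  so sig = (2;(1,1))
  P = {4,7}:  v_{4} + v_{7} = v_{3} + v_{6}  so sig = (2;(1,1))
  P = {5,6}:  v_{5} + v_{6} = v_{2} + v_{4}  so sig = (2;(1,1))
  P = {5,7}:  v_{5} + v_{7} = v_{2} + v_{3}  so sig = (2;(1,1))
  P = {1,4}:  v_{1} + v_{4} = v_{3} + v_{6} + v_{9}  so sig = (2;(1,1,1))
  P = {5,8}:  v_{5} + v_{8} = v_{0} + v_{2} + v_{3}  so sig = (2;(1,1,1))
  P = {5,9}:  v_{5} + v_{9} = v_{0} + v_{3} + v_{4}  so sig = (2;(1,1,1))
  P = {0,3,6}:  v_{0} + v_{3} + v_{6} = 0  so sig = (3;())
  P = {3,6,8}:  v_{3} + v_{6} + v_{8} = v_{7}  so sig = (3;(1))
  P = {0,2,3,4}:  v_{0} + v_{2} + v_{3} + v_{4} = v_{5}  so sig = (4;(1))

so the primitive-relation signature multiset is
    (2;())
    (2;())
    (2;(1))
    (2;(1))
    (2;(1))
    (2;(1))
    (2;(1,1))
    (2;(1,1))
    (2;(1,1))
    (2;(1,1))
    (2;(1,1,1))
    (2;(1,1,1))
    (2;(1,1,1))
    (3;())
    (3;(1))
    (4;(1))


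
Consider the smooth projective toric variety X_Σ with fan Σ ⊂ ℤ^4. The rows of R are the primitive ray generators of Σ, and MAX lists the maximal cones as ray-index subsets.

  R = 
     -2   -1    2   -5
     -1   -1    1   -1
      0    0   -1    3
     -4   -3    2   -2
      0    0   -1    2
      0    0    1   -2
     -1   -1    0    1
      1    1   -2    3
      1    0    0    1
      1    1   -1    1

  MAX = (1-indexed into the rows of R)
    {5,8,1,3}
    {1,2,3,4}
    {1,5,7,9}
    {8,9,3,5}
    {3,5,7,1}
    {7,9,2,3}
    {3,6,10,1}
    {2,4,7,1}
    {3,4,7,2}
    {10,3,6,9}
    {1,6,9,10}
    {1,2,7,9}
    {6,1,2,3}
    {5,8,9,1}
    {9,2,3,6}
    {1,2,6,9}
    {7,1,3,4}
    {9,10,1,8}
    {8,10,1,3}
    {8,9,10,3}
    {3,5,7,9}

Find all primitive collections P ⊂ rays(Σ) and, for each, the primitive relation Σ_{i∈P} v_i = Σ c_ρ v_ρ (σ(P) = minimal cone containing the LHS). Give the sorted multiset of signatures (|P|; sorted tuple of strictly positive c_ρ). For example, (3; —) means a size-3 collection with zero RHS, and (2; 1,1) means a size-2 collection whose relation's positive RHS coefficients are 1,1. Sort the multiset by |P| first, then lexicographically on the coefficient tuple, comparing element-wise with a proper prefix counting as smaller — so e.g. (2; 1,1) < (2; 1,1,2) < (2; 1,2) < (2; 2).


16 collections generate NE(X_Σ); each relation:

  • {2,10}:  v_{2} + v_{10} = 0  ⟹  sig = (2; —)
  • {5,6}:  v_{5} + v_{6} = 0  ⟹  sig = (2; —)
  • {2,5}:  v_{2} + v_{5} = v_{7}  ⟹  sig = (2; 1)
  • {2,8}:  v_{2} + v_{8} = v_{5}  ⟹  sig = (2; 1)
  • {5,10}:  v_{5} + v_{10} = v_{8}  ⟹  sig = (2; 1)
  • {6,7}:  v_{6} + v_{7} = v_{2}  ⟹  sig = (2; 1)
  • {6,8}:  v_{6} + v_{8} = v_{10}  ⟹  sig = (2; 1)
  • {7,10}:  v_{7} + v_{10} = v_{5}  ⟹  sig = (2; 1)
  • {4,10}:  v_{4} + v_{10} = v_{1} + v_{3} + v_{7}  ⟹  sig = (2; 1,1,1)
  • {4,8}:  v_{4} + v_{8} = v_{1} + v_{3} + v_{5} + v_{7}  ⟹  sig = (2; 1,1,1,1)
  • {4,5}:  v_{4} + v_{5} = v_{1} + v_{3} + 2·v_{7}  ⟹  sig = (2; 1,1,2)
  • {4,6}:  v_{4} + v_{6} = v_{1} + 2·v_{2} + v_{3}  ⟹  sig = (2; 1,1,2)
  • {4,9}:  v_{4} + v_{9} = 2·v_{2} + v_{7}  ⟹  sig = (2; 1,2)
  • {7,8}:  v_{7} + v_{8} = 2·v_{5}  ⟹  sig = (2; 2)
  • {1,3,9}:  v_{1} + v_{3} + v_{9} = v_{2}  ⟹  sig = (3; 1)
  • {1,2,3,7}:  v_{1} + v_{2} + v_{3} + v_{7} = v_{4}  ⟹  sig = (4; 1)

Sorted signature multiset PRS(X):
    (2; —)
    (2; —)
    (2; 1)
    (2; 1)
    (2; 1)
    (2; 1)
    (2; 1)
    (2; 1)
    (2; 1,1,1)
    (2; 1,1,1,1)
    (2; 1,1,2)
    (2; 1,1,2)
    (2; 1,2)
    (2; 2)
    (3; 1)
    (4; 1)


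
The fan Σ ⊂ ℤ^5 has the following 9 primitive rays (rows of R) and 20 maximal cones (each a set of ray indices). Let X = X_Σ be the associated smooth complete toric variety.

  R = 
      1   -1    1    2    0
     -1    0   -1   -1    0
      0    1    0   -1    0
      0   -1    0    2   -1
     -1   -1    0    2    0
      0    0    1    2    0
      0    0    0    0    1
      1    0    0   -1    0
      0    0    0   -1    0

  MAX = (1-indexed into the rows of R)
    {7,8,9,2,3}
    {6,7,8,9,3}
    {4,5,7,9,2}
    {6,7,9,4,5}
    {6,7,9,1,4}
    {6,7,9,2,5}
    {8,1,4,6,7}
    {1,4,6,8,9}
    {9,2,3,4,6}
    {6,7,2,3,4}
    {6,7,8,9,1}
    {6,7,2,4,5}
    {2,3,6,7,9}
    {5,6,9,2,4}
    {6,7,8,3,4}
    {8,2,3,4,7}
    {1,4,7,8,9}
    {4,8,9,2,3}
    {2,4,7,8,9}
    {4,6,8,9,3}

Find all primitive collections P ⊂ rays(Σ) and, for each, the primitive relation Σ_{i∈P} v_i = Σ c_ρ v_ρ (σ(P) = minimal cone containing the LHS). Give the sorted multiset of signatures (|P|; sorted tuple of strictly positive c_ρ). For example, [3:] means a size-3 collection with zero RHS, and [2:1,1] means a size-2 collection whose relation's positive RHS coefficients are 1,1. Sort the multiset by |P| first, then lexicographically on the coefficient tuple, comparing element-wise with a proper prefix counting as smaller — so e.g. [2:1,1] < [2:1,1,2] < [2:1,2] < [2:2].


9 minimal non-faces of Δ(Σ) (on 9 rays):

  P = {1,3}:  v_{1} + v_{3} = v_{6} + v_{8}  so sig = [2:1,1]
  P = {3,5}:  v_{3} + v_{5} = v_{2} + v_{6}  so sig = [2:1,1]
  P = {1,2}:  v_{1} + v_{2} = v_{4} + v_{7} + v_{9}  so sig = [2:1,1,1]
  P = {5,8}:  v_{5} + v_{8} = v_{4} + v_{7} + v_{9}  so sig = [2:1,1,1]
  P = {1,5}:  v_{1} + v_{5} = 2·v_{4} + v_{6} + 2·v_{7} + 2·v_{9}  so sig = [2:1,2,2,2]
  P = {2,6,8}:  v_{2} + v_{6} + v_{8} = 0  so sig = [3:]
  P = {3,4,7,9}:  v_{3} + v_{4} + v_{7} + v_{9} = 0  so sig = [4:]
  P = {2,4,6,7,9}:  v_{2} + v_{4} + v_{6} + v_{7} + v_{9} = v_{5}  so sig = [5:1]
  P = {4,6,7,8,9}:  v_{4} + v_{6} + v_{7} + v_{8} + v_{9} = v_{1}  so sig = [5:1]

Hence PRS(X_Σ) =
    [2:1,1]
    [2:1,1]
    [2:1,1,1]
    [2:1,1,1]
    [2:1,2,2,2]
    [3:]
    [4:]
    [5:1]
    [5:1]


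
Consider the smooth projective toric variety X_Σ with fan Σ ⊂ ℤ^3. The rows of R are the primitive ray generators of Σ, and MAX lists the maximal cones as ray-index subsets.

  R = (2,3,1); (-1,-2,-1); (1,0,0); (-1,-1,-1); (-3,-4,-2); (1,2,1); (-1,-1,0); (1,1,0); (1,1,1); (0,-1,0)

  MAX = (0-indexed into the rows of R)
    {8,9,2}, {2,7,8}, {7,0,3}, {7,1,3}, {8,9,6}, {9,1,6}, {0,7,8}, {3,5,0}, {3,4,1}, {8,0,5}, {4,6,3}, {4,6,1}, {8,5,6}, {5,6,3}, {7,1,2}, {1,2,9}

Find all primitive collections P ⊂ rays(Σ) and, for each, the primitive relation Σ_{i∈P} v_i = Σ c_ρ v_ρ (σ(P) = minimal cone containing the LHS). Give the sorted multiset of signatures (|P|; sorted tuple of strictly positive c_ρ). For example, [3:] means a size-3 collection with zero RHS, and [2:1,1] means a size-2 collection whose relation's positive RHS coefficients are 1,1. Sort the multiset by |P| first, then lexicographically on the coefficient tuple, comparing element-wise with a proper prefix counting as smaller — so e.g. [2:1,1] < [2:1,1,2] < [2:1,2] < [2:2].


Δ(Σ) — 10 vertices, 22 min non-faces:

  • {1,5}:  v_{1} + v_{5} = 0  so sig = [2:]
  • {3,8}:  v_{3} + v_{8} = 0  so sig = [2:]
  • {6,7}:  v_{6} + v_{7} = 0  so sig = [2:]
  • {0,1}:  v_{0} + v_{1} = v_{7}  so sig = [2:1]
  • {0,4}:  v_{0} + v_{4} = v_{3}  so sig = [2:1]
  • {0,6}:  v_{0} + v_{6} = v_{5}  so sig = [2:1]
  • {1,8}:  v_{1} + v_{8} = v_{9}  so sig = [2:1]
  • {2,6}:  v_{2} + v_{6} = v_{9}  so sig = [2:1]
  • {3,9}:  v_{3} + v_{9} = v_{1}  so sig = [2:1]
  • {5,7}:  v_{5} + v_{7} = v_{0}  so sig = [2:1]
  • {5,9}:  v_{5} + v_{9} = v_{8}  so sig = [2:1]
  • {7,9}:  v_{7} + v_{9} = v_{2}  so sig = [2:1]
  • {0,9}:  v_{0} + v_{9} = v_{7} + v_{8}  so sig = [2:1,1]
  • {2,3}:  v_{2} + v_{3} = v_{1} + v_{7}  so sig = [2:1,1]
  • {2,5}:  v_{2} + v_{5} = v_{7} + v_{8}  so sig = [2:1,1]
  • {4,5}:  v_{4} + v_{5} = v_{3} + v_{6}  so sig = [2:1,1]
  • {4,7}:  v_{4} + v_{7} = v_{1} + v_{3}  so sig = [2:1,1]
  • {4,8}:  v_{4} + v_{8} = v_{1} + v_{6}  so sig = [2:1,1]
  • {0,2}:  v_{0} + v_{2} = 2·v_{7} + v_{8}  so sig = [2:1,2]
  • {4,9}:  v_{4} + v_{9} = 2·v_{1} + v_{6}  so sig = [2:1,2]
  • {2,4}:  v_{2} + v_{4} = 2·v_{1}  so sig = [2:2]
  • {1,3,6}:  v_{1} + v_{3} + v_{6} = v_{4}  so sig = [3:1]

Signatures (|P|; sorted positive RHS coefficients), sorted:
    |P|=2: 21 collections, coeffs (), (), (), (1), (1), (1), (1), (1), (1), (1), (1), (1), (1,1), (1,1), (1,1), (1,1), (1,1), (1,1), (1,2), (1,2), (2)
    |P|=3: 1 collection, coeffs (1)


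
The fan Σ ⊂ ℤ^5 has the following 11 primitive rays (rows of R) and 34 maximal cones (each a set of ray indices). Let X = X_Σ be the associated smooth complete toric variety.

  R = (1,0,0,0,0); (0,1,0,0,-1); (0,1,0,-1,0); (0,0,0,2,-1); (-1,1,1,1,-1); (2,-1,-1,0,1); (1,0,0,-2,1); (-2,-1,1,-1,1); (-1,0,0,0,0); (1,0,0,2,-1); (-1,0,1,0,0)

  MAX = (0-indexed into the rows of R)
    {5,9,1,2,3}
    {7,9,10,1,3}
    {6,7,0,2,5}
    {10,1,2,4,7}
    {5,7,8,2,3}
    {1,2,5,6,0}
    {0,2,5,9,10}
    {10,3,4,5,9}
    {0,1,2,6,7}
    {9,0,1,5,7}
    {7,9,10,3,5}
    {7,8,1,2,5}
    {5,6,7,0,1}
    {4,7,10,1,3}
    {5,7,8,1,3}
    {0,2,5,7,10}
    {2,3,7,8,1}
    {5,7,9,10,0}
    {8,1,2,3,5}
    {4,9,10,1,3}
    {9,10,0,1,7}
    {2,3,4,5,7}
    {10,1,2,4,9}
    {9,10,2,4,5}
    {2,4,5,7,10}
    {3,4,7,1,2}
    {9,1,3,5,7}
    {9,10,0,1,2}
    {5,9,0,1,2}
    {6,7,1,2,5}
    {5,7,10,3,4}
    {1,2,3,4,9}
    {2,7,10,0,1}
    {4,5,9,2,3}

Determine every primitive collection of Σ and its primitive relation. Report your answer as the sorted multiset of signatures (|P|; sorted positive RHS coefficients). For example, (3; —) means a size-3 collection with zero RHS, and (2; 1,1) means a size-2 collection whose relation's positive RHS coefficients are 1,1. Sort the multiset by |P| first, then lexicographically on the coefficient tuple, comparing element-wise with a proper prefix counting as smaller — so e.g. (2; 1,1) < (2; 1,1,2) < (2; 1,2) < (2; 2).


18 minimal non-faces of Δ(Σ) (on 11 rays):

  P = {0,8}:  v_{0} + v_{8} = 0 — sig = (2; —)
  P = {0,3}:  v_{0} + v_{3} = v_{9} — sig = (2; 1)
  P = {3,6}:  v_{3} + v_{6} = v_{0} — sig = (2; 1)
  P = {8,9}:  v_{8} + v_{9} = v_{3} — sig = (2; 1)
  P = {0,4}:  v_{0} + v_{4} = v_{2} + v_{9} + v_{10} — sig = (2; 1,1,1)
  P = {4,6}:  v_{4} + v_{6} = v_{0} + v_{2} + v_{10} — sig = (2; 1,1,1)
  P = {8,10}:  v_{8} + v_{10} = v_{2} + v_{3} + v_{7} — sig = (2; 1,1,1)
  P = {6,8}:  v_{6} + v_{8} = v_{1} + v_{2} + v_{5} + v_{7} — sig = (2; 1,1,1,1)
  P = {6,10}:  v_{6} + v_{10} = 2·v_{0} + v_{2} + v_{7} — sig = (2; 1,1,2)
  P = {4,8}:  v_{4} + v_{8} = 2·v_{2} + 2·v_{3} + v_{7} — sig = (2; 1,2,2)
  P = {6,9}:  v_{6} + v_{9} = 2·v_{0} — sig = (2; 2)
  P = {1,5,10}:  v_{1} + v_{5} + v_{10} = v_{0} — sig = (3; 1)
  P = {2,3,10}:  v_{2} + v_{3} + v_{10} = v_{4} — sig = (3; 1)
  P = {2,7,9}:  v_{2} + v_{7} + v_{9} = v_{10} — sig = (3; 1)
  P = {1,4,5}:  v_{1} + v_{4} + v_{5} = v_{2} + v_{9} — sig = (3; 1,1)
  P = {4,7,9}:  v_{4} + v_{7} + v_{9} = v_{3} + 2·v_{10} — sig = (3; 1,2)
  P = {1,2,3,5,7}:  v_{1} + v_{2} + v_{3} + v_{5} + v_{7} = 0 — sig = (5; —)
  P = {0,1,2,5,7}:  v_{0} + v_{1} + v_{2} + v_{5} + v_{7} = v_{6} — sig = (5; 1)

Hence PRS(X_Σ) =
    (2; —)
    (2; 1)
    (2; 1)
    (2; 1)
    (2; 1,1,1)
    (2; 1,1,1)
    (2; 1,1,1)
    (2; 1,1,1,1)
    (2; 1,1,2)
    (2; 1,2,2)
    (2; 2)
    (3; 1)
    (3; 1)
    (3; 1)
    (3; 1,1)
    (3; 1,2)
    (5; —)
    (5; 1)


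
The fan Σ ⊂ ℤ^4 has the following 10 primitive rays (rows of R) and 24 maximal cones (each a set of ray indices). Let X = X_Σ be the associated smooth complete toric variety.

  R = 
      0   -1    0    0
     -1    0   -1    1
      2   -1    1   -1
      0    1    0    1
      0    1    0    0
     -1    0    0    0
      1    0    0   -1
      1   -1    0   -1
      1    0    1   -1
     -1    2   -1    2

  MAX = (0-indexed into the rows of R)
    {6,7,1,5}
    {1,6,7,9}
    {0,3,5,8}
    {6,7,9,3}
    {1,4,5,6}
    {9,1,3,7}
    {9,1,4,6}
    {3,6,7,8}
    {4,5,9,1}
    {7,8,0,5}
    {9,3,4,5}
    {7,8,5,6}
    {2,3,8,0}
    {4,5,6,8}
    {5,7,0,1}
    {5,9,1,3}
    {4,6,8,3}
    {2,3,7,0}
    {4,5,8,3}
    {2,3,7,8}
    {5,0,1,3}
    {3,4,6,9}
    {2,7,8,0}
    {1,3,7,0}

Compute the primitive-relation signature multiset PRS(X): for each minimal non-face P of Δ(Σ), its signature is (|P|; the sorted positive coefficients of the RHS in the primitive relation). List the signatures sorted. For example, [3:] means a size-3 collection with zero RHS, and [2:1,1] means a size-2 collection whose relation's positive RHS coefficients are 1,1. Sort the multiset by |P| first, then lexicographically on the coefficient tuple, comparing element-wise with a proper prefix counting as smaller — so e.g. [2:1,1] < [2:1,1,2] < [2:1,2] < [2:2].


Δ(Σ) — 10 vertices, 18 min non-faces:

  P={0,4}:  v_{0} + v_{4} = 0  →  sig = [2:]
  P={1,8}:  v_{1} + v_{8} = 0  →  sig = [2:]
  P={0,6}:  v_{0} + v_{6} = v_{7}  →  sig = [2:1]
  P={4,7}:  v_{4} + v_{7} = v_{6}  →  sig = [2:1]
  P={0,9}:  v_{0} + v_{9} = v_{1} + v_{3}  →  sig = [2:1,1]
  P={2,5}:  v_{2} + v_{5} = v_{0} + v_{8}  →  sig = [2:1,1]
  P={8,9}:  v_{8} + v_{9} = v_{3} + v_{4}  →  sig = [2:1,1]
  P={1,2}:  v_{1} + v_{2} = v_{0} + v_{3} + v_{7}  →  sig = [2:1,1,1]
  P={2,4}:  v_{2} + v_{4} = v_{3} + v_{7} + v_{8}  →  sig = [2:1,1,1]
  P={2,6}:  v_{2} + v_{6} = v_{3} + 2·v_{7} + v_{8}  →  sig = [2:1,1,2]
  P={2,9}:  v_{2} + v_{9} = 2·v_{3} + v_{7}  →  sig = [2:1,2]
  P={3,5,7}:  v_{3} + v_{5} + v_{7} = 0  →  sig = [3:]
  P={1,3,4}:  v_{1} + v_{3} + v_{4} = v_{9}  →  sig = [3:1]
  P={3,5,6}:  v_{3} + v_{5} + v_{6} = v_{4}  →  sig = [3:1]
  P={1,3,6}:  v_{1} + v_{3} + v_{6} = v_{7} + v_{9}  →  sig = [3:1,1]
  P={5,7,9}:  v_{5} + v_{7} + v_{9} = v_{1} + v_{4}  →  sig = [3:1,1]
  P={5,6,9}:  v_{5} + v_{6} + v_{9} = v_{1} + 2·v_{4}  →  sig = [3:1,2]
  P={0,3,7,8}:  v_{0} + v_{3} + v_{7} + v_{8} = v_{2}  →  sig = [4:1]

Signatures (|P|; sorted positive RHS coefficients), sorted:
    [2:]
    [2:]
    [2:1]
    [2:1]
    [2:1,1]
    [2:1,1]
    [2:1,1]
    [2:1,1,1]
    [2:1,1,1]
    [2:1,1,2]
    [2:1,2]
    [3:]
    [3:1]
    [3:1]
    [3:1,1]
    [3:1,1]
    [3:1,2]
    [4:1]


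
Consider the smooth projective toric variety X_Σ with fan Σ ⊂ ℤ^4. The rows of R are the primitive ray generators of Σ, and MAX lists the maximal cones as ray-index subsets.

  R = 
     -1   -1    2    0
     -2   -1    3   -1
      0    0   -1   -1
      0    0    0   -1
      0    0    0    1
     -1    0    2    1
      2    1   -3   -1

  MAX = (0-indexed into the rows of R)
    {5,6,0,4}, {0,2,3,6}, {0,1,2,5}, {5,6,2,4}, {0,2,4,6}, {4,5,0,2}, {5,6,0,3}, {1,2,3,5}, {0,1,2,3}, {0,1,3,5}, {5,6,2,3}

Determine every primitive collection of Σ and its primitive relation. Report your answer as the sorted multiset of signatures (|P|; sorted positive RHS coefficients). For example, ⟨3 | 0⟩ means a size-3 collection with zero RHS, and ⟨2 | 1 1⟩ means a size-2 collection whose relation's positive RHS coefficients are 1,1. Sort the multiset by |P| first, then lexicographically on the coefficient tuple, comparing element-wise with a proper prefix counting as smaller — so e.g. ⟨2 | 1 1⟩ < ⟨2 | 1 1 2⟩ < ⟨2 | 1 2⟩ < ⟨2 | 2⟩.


Σ has 5 primitive collections:

  P = {3,4}:  v_{3} + v_{4} = 0 — sig = ⟨2 | 0⟩
  P = {1,4}:  v_{1} + v_{4} = v_{0} + v_{2} + v_{5} — sig = ⟨2 | 1 1 1⟩
  P = {1,6}:  v_{1} + v_{6} = 2·v_{3} — sig = ⟨2 | 2⟩
  P = {0,2,3,5}:  v_{0} + v_{2} + v_{3} + v_{5} = v_{1} — sig = ⟨4 | 1⟩
  P = {0,2,5,6}:  v_{0} + v_{2} + v_{5} + v_{6} = v_{3} — sig = ⟨4 | 1⟩

Hence PRS(X_Σ) =
{ ⟨2 | 0⟩,  ⟨2 | 1 1 1⟩,  ⟨2 | 2⟩,  ⟨4 | 1⟩ ×2 }


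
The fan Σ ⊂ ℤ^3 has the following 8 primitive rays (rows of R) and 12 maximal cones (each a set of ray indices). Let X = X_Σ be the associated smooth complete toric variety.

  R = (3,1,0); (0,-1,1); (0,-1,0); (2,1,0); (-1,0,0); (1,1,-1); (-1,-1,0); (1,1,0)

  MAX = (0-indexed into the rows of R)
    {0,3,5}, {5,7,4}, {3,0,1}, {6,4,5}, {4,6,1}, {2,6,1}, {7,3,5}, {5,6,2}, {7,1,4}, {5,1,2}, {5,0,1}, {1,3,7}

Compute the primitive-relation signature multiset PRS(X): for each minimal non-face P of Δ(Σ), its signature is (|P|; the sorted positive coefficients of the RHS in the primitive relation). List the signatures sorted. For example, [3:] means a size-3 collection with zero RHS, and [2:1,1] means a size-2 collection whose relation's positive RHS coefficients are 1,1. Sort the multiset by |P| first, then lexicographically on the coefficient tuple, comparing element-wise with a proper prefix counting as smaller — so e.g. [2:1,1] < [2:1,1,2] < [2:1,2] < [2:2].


Δ(Σ) — 8 vertices, 14 min non-faces:

  {6,7}:  v_{6} + v_{7} = 0  ⟹  sig = [2:]
  {0,4}:  v_{0} + v_{4} = v_{3}  ⟹  sig = [2:1]
  {2,4}:  v_{2} + v_{4} = v_{6}  ⟹  sig = [2:1]
  {3,4}:  v_{3} + v_{4} = v_{7}  ⟹  sig = [2:1]
  {2,7}:  v_{2} + v_{7} = v_{1} + v_{5}  ⟹  sig = [2:1,1]
  {3,6}:  v_{3} + v_{6} = v_{1} + v_{5}  ⟹  sig = [2:1,1]
  {0,7}:  v_{0} + v_{7} = 2·v_{3}  ⟹  sig = [2:2]
  {0,6}:  v_{0} + v_{6} = 2·v_{1} + 2·v_{5}  ⟹  sig = [2:2,2]
  {2,3}:  v_{2} + v_{3} = 2·v_{1} + 2·v_{5}  ⟹  sig = [2:2,2]
  {0,2}:  v_{0} + v_{2} = 3·v_{1} + 3·v_{5}  ⟹  sig = [2:3,3]
  {1,4,5}:  v_{1} + v_{4} + v_{5} = 0  ⟹  sig = [3:]
  {1,3,5}:  v_{1} + v_{3} + v_{5} = v_{0}  ⟹  sig = [3:1]
  {1,5,6}:  v_{1} + v_{5} + v_{6} = v_{2}  ⟹  sig = [3:1]
  {1,5,7}:  v_{1} + v_{5} + v_{7} = v_{3}  ⟹  sig = [3:1]

Hence PRS(X_Σ) =
{ [2:],  [2:1] ×3,  [2:1,1] ×2,  [2:2],  [2:2,2] ×2,  [2:3,3],  [3:],  [3:1] ×3 }


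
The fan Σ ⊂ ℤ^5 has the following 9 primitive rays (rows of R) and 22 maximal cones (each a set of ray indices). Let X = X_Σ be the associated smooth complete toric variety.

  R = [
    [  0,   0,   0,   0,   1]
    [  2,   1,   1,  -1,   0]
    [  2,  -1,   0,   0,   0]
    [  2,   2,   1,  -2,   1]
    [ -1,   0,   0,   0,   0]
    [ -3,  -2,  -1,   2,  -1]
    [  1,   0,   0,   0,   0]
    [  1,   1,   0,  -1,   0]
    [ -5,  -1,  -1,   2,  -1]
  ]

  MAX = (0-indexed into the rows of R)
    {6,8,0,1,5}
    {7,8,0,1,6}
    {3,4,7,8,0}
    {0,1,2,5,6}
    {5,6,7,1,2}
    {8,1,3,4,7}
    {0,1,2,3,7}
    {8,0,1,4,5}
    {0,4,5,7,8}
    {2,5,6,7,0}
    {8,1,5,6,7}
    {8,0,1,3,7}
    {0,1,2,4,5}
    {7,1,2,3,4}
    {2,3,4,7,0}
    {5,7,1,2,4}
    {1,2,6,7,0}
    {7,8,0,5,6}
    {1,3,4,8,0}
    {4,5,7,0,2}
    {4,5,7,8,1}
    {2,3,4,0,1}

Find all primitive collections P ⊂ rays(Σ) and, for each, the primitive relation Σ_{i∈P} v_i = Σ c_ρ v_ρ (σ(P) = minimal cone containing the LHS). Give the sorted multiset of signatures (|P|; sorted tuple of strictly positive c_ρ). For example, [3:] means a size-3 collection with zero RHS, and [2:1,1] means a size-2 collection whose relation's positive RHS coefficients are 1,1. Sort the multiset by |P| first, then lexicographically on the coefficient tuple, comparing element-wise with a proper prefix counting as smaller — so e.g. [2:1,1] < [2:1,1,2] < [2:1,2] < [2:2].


Primitive collections (6):

  P={4,6}:  v_{4} + v_{6} = 0  so sig = [2:]
  P={2,8}:  v_{2} + v_{8} = v_{5}  so sig = [2:1]
  P={3,5}:  v_{3} + v_{5} = v_{4}  so sig = [2:1]
  P={3,6}:  v_{3} + v_{6} = v_{0} + v_{1} + v_{7}  so sig = [2:1,1,1]
  P={0,1,5,7}:  v_{0} + v_{1} + v_{5} + v_{7} = 0  so sig = [4:]
  P={0,1,4,7}:  v_{0} + v_{1} + v_{4} + v_{7} = v_{3}  so sig = [4:1]

Sorted signature multiset PRS(X):
{ [2:],  [2:1] ×2,  [2:1,1,1],  [4:],  [4:1] }


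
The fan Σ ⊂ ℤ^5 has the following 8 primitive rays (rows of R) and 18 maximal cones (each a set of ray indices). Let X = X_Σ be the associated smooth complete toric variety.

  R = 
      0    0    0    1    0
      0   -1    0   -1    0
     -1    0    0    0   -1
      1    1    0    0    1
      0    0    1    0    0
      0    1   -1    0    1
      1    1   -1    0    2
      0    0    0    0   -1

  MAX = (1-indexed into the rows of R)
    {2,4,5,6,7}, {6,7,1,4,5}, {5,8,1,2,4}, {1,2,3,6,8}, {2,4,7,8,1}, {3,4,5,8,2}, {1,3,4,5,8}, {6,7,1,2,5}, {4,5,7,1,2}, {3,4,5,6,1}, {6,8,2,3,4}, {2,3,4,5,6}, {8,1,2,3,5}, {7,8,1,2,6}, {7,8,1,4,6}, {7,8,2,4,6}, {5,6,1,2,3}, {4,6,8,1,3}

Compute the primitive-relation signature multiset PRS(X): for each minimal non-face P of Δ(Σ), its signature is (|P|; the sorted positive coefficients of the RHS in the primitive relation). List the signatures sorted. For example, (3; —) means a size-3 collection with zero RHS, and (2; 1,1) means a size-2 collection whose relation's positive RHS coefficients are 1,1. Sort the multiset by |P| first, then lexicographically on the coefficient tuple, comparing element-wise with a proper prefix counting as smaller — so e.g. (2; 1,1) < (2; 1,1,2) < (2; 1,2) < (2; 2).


Σ has 5 primitive collections:

  • {3,7}:  v_{3} + v_{7} = v_{6}  ⟹  sig = (2; 1)
  • {5,7,8}:  v_{5} + v_{7} + v_{8} = v_{4}  ⟹  sig = (3; 1)
  • {5,6,8}:  v_{5} + v_{6} + v_{8} = v_{3} + v_{4}  ⟹  sig = (3; 1,1)
  • {1,2,3,4}:  v_{1} + v_{2} + v_{3} + v_{4} = 0  ⟹  sig = (4; —)
  • {1,2,4,6}:  v_{1} + v_{2} + v_{4} + v_{6} = v_{7}  ⟹  sig = (4; 1)

Hence PRS(X_Σ) =
{ (2; 1),  (3; 1),  (3; 1,1),  (4; —),  (4; 1) }


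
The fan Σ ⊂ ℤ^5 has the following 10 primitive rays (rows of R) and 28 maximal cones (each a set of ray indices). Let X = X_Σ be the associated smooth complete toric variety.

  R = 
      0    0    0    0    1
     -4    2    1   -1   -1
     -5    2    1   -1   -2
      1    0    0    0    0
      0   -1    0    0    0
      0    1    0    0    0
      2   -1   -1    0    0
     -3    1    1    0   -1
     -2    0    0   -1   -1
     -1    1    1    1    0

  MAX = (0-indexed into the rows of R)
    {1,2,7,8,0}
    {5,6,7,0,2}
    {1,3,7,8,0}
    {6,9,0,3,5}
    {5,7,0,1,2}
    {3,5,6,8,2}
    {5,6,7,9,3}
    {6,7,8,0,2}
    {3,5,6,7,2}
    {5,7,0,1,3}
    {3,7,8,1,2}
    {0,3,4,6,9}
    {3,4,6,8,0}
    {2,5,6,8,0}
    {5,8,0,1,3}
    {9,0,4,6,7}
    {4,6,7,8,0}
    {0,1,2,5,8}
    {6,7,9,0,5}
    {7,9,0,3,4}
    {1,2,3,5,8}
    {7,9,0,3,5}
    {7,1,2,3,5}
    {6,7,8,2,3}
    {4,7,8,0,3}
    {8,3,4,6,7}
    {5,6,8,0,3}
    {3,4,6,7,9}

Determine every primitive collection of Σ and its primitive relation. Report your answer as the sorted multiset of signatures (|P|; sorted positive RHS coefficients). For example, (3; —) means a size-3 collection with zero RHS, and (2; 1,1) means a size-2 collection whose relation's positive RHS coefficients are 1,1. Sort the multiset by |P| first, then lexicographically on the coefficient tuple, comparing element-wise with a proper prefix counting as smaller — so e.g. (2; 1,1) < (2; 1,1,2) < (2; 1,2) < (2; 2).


|primitive collections| = 10. Relations:

  {4,5}:  v_{4} + v_{5} = 0 ; sig = (2; —)
  {8,9}:  v_{8} + v_{9} = v_{7} ; sig = (2; 1)
  {1,6}:  v_{1} + v_{6} = v_{5} + v_{8} ; sig = (2; 1,1)
  {2,4}:  v_{2} + v_{4} = v_{7} + v_{8} ; sig = (2; 1,1)
  {1,4}:  v_{1} + v_{4} = v_{0} + v_{3} + v_{7} + v_{8} ; sig = (2; 1,1,1,1)
  {1,9}:  v_{1} + v_{9} = v_{0} + v_{3} + v_{5} + 2·v_{7} ; sig = (2; 1,1,1,2)
  {2,9}:  v_{2} + v_{9} = v_{5} + 2·v_{7} ; sig = (2; 1,2)
  {0,2,3}:  v_{0} + v_{2} + v_{3} = v_{1} ; sig = (3; 1)
  {5,7,8}:  v_{5} + v_{7} + v_{8} = v_{2} ; sig = (3; 1)
  {0,3,6,7}:  v_{0} + v_{3} + v_{6} + v_{7} = 0 ; sig = (4; —)

Sorted signature multiset PRS(X):
    |P|=2: 7 collections, coeffs (), (1), (1,1), (1,1), (1,1,1,1), (1,1,1,2), (1,2)
    |P|=3: 2 collections, coeffs (1), (1)
    |P|=4: 1 collection, coeffs ()


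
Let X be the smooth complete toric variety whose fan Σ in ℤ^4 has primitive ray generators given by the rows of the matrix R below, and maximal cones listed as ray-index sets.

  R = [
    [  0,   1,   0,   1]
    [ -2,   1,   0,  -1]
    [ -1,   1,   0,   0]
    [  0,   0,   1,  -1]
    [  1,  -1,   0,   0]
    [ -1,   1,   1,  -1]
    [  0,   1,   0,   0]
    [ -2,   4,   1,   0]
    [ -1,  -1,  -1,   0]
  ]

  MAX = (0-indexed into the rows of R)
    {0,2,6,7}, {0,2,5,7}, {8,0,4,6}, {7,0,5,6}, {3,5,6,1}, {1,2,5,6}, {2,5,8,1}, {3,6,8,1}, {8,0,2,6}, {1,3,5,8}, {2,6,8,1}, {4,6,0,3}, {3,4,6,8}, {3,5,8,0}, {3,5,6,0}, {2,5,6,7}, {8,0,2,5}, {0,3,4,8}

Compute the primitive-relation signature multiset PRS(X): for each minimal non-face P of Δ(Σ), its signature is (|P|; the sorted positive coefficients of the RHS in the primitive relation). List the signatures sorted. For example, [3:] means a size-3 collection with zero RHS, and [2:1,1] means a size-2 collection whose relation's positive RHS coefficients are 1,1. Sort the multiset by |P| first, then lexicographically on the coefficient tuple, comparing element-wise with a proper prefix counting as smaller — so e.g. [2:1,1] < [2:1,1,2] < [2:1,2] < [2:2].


12 minimal non-faces of Δ(Σ) (on 9 rays):

  • {2,4}:  v_{2} + v_{4} = 0  ⟹  sig = [2:]
  • {2,3}:  v_{2} + v_{3} = v_{5}  ⟹  sig = [2:1]
  • {4,5}:  v_{4} + v_{5} = v_{3}  ⟹  sig = [2:1]
  • {1,4}:  v_{1} + v_{4} = v_{3} + v_{6} + v_{8}  ⟹  sig = [2:1,1,1]
  • {4,7}:  v_{4} + v_{7} = v_{0} + v_{5} + v_{6}  ⟹  sig = [2:1,1,1]
  • {3,7}:  v_{3} + v_{7} = v_{0} + 2·v_{5} + v_{6}  ⟹  sig = [2:1,1,2]
  • {1,7}:  v_{1} + v_{7} = 3·v_{2} + v_{5} + v_{6}  ⟹  sig = [2:1,1,3]
  • {0,1}:  v_{0} + v_{1} = 2·v_{2}  ⟹  sig = [2:2]
  • {7,8}:  v_{7} + v_{8} = 3·v_{2}  ⟹  sig = [2:3]
  • {5,6,8}:  v_{5} + v_{6} + v_{8} = v_{1}  ⟹  sig = [3:1]
  • {0,2,5,6}:  v_{0} + v_{2} + v_{5} + v_{6} = v_{7}  ⟹  sig = [4:1]
  • {0,3,6,8}:  v_{0} + v_{3} + v_{6} + v_{8} = v_{2}  ⟹  sig = [4:1]

Hence PRS(X_Σ) =
    |P|=2: 9 collections, coeffs (), (1), (1), (1,1,1), (1,1,1), (1,1,2), (1,1,3), (2), (3)
    |P|=3: 1 collection, coeffs (1)
    |P|=4: 2 collections, coeffs (1), (1)


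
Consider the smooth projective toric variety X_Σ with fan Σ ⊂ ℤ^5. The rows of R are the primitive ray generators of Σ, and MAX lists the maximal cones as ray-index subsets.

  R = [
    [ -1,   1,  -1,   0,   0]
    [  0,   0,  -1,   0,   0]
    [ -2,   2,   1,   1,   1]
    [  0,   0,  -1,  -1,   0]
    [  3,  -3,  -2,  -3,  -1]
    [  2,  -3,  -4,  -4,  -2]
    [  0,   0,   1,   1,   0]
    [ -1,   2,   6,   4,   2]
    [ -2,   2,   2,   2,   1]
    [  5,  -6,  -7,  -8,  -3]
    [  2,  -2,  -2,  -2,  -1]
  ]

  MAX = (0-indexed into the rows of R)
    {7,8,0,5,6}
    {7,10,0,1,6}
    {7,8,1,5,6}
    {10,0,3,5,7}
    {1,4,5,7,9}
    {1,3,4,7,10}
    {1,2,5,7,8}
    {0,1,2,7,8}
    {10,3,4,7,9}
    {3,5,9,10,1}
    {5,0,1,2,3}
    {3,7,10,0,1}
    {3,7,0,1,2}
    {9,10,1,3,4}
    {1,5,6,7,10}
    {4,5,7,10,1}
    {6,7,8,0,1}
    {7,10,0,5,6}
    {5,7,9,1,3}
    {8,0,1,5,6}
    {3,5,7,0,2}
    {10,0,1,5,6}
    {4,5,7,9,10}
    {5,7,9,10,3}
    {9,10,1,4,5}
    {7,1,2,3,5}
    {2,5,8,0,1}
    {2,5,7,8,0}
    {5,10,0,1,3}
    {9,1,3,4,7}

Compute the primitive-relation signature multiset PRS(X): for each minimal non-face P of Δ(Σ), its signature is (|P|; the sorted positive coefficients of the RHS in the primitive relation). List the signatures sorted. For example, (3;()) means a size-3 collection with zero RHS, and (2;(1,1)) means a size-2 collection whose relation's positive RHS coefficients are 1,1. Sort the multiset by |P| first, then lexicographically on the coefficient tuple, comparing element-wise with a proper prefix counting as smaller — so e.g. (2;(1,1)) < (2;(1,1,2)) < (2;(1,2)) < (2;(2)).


|primitive collections| = 17. Relations:

  P = {3,6}:  v_{3} + v_{6} = 0 — sig = (2;())
  P = {8,10}:  v_{8} + v_{10} = 0 — sig = (2;())
  P = {2,6}:  v_{2} + v_{6} = v_{8} — sig = (2;(1))
  P = {2,10}:  v_{2} + v_{10} = v_{3} — sig = (2;(1))
  P = {3,8}:  v_{3} + v_{8} = v_{2} — sig = (2;(1))
  P = {0,4}:  v_{0} + v_{4} = v_{3} + v_{10} — sig = (2;(1,1))
  P = {6,9}:  v_{6} + v_{9} = v_{4} + v_{5} — sig = (2;(1,1))
  P = {4,6}:  v_{4} + v_{6} = v_{1} + v_{5} + v_{7} + v_{10} — sig = (2;(1,1,1,1))
  P = {4,8}:  v_{4} + v_{8} = v_{1} + v_{3} + v_{5} + v_{7} — sig = (2;(1,1,1,1))
  P = {2,4}:  v_{2} + v_{4} = v_{1} + 2·v_{3} + v_{5} + v_{7} — sig = (2;(1,1,1,2))
  P = {0,9}:  v_{0} + v_{9} = 2·v_{3} + v_{5} + v_{10} — sig = (2;(1,1,2))
  P = {8,9}:  v_{8} + v_{9} = v_{1} + 2·v_{3} + 2·v_{5} + v_{7} — sig = (2;(1,1,2,2))
  P = {2,9}:  v_{2} + v_{9} = v_{1} + 3·v_{3} + 2·v_{5} + v_{7} — sig = (2;(1,1,2,3))
  P = {3,4,5}:  v_{3} + v_{4} + v_{5} = v_{9} — sig = (3;(1))
  P = {0,1,5,7}:  v_{0} + v_{1} + v_{5} + v_{7} = 0 — sig = (4;())
  P = {1,7,9,10}:  v_{1} + v_{7} + v_{9} + v_{10} = 2·v_{4} — sig = (4;(2))
  P = {1,3,5,7,10}:  v_{1} + v_{3} + v_{5} + v_{7} + v_{10} = v_{4} — sig = (5;(1))

Signatures (|P|; sorted positive RHS coefficients), sorted:
    (2;())
    (2;())
    (2;(1))
    (2;(1))
    (2;(1))
    (2;(1,1))
    (2;(1,1))
    (2;(1,1,1,1))
    (2;(1,1,1,1))
    (2;(1,1,1,2))
    (2;(1,1,2))
    (2;(1,1,2,2))
    (2;(1,1,2,3))
    (3;(1))
    (4;())
    (4;(2))
    (5;(1))


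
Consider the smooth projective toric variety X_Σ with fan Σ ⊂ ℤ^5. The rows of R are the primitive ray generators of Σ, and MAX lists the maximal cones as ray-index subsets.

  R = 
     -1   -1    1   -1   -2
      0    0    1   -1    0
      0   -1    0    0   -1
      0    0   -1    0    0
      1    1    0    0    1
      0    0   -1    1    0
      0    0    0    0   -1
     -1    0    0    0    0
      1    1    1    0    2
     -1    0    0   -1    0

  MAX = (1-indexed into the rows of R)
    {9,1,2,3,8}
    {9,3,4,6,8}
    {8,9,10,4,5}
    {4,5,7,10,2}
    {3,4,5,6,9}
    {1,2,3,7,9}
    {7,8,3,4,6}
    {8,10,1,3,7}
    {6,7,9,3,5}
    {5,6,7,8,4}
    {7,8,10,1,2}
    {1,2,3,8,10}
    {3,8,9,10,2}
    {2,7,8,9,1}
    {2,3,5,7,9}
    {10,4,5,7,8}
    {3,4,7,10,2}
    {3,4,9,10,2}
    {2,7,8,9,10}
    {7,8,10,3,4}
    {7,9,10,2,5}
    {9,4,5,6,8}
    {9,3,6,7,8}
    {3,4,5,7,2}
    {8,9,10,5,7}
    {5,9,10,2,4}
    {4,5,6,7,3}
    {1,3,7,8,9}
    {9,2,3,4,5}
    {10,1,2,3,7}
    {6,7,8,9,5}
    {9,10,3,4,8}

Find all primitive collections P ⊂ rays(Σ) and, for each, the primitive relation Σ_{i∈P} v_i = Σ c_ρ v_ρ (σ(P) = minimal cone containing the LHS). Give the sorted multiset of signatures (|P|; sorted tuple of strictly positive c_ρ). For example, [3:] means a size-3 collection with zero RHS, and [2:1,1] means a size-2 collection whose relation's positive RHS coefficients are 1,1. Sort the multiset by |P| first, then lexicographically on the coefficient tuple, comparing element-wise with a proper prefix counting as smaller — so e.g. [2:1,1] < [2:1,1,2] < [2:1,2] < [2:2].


13 minimal non-faces of Δ(Σ) (on 10 rays):

  P = {2,6}:  v_{2} + v_{6} = 0  ⇒ sig = [2:]
  P = {1,5}:  v_{1} + v_{5} = v_{2} + v_{7}  ⇒ sig = [2:1,1]
  P = {6,10}:  v_{6} + v_{10} = v_{4} + v_{8}  ⇒ sig = [2:1,1]
  P = {1,4}:  v_{1} + v_{4} = v_{3} + v_{7} + v_{10}  ⇒ sig = [2:1,1,1]
  P = {1,6}:  v_{1} + v_{6} = v_{3} + v_{7} + v_{8}  ⇒ sig = [2:1,1,1]
  P = {3,5,8}:  v_{3} + v_{5} + v_{8} = 0  ⇒ sig = [3:]
  P = {2,4,8}:  v_{2} + v_{4} + v_{8} = v_{10}  ⇒ sig = [3:1]
  P = {4,7,9}:  v_{4} + v_{7} + v_{9} = v_{5}  ⇒ sig = [3:1]
  P = {3,5,10}:  v_{3} + v_{5} + v_{10} = v_{2} + v_{4}  ⇒ sig = [3:1,1]
  P = {2,5,8}:  v_{2} + v_{5} + v_{8} = v_{7} + v_{9} + v_{10}  ⇒ sig = [3:1,1,1]
  P = {1,9,10}:  v_{1} + v_{9} + v_{10} = 2·v_{2} + v_{8}  ⇒ sig = [3:1,2]
  P = {2,3,7,8}:  v_{2} + v_{3} + v_{7} + v_{8} = v_{1}  ⇒ sig = [4:1]
  P = {3,7,9,10}:  v_{3} + v_{7} + v_{9} + v_{10} = v_{2}  ⇒ sig = [4:1]

Signatures (|P|; sorted positive RHS coefficients), sorted:
    [2:]
    [2:1,1]
    [2:1,1]
    [2:1,1,1]
    [2:1,1,1]
    [3:]
    [3:1]
    [3:1]
    [3:1,1]
    [3:1,1,1]
    [3:1,2]
    [4:1]
    [4:1]


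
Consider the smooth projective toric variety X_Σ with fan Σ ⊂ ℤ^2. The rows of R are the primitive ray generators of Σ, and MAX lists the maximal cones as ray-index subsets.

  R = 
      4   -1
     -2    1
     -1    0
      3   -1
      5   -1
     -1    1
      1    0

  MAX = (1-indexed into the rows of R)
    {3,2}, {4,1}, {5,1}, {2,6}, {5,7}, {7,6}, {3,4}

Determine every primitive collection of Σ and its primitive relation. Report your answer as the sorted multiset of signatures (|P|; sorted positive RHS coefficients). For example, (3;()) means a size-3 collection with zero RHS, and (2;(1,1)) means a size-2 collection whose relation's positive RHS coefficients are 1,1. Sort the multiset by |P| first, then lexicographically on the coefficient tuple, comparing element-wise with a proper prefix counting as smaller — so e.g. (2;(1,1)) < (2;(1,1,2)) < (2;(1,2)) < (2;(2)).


The 14 primitive collections of Σ (r=7, n=2):

  • {3,7}:  v_{3} + v_{7} = 0  →  sig = (2;())
  • {1,3}:  v_{1} + v_{3} = v_{4}  →  sig = (2;(1))
  • {1,7}:  v_{1} + v_{7} = v_{5}  →  sig = (2;(1))
  • {2,4}:  v_{2} + v_{4} = v_{7}  →  sig = (2;(1))
  • {2,7}:  v_{2} + v_{7} = v_{6}  →  sig = (2;(1))
  • {3,5}:  v_{3} + v_{5} = v_{1}  →  sig = (2;(1))
  • {3,6}:  v_{3} + v_{6} = v_{2}  →  sig = (2;(1))
  • {4,7}:  v_{4} + v_{7} = v_{1}  →  sig = (2;(1))
  • {1,2}:  v_{1} + v_{2} = 2·v_{7}  →  sig = (2;(2))
  • {4,5}:  v_{4} + v_{5} = 2·v_{1}  →  sig = (2;(2))
  • {4,6}:  v_{4} + v_{6} = 2·v_{7}  →  sig = (2;(2))
  • {1,6}:  v_{1} + v_{6} = 3·v_{7}  →  sig = (2;(3))
  • {2,5}:  v_{2} + v_{5} = 3·v_{7}  →  sig = (2;(3))
  • {5,6}:  v_{5} + v_{6} = 4·v_{7}  →  sig = (2;(4))

so the primitive-relation signature multiset is
{ (2;()),  (2;(1)) ×7,  (2;(2)) ×3,  (2;(3)) ×2,  (2;(4)) }


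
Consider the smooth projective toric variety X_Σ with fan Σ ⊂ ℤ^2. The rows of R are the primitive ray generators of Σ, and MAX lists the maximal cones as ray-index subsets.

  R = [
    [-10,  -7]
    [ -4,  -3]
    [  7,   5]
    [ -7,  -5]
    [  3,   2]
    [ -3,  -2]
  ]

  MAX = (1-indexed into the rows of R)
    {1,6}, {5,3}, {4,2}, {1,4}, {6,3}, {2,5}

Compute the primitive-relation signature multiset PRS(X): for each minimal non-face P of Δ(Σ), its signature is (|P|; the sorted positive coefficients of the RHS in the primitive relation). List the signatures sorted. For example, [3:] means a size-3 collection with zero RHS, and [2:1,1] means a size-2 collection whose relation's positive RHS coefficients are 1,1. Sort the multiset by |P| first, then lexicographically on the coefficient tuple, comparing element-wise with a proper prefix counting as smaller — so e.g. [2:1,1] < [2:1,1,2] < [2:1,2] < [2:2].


9 collections generate NE(X_Σ); each relation:

  • {3,4}:  v_{3} + v_{4} = 0  so sig = [2:]
  • {5,6}:  v_{5} + v_{6} = 0  so sig = [2:]
  • {1,3}:  v_{1} + v_{3} = v_{6}  so sig = [2:1]
  • {1,5}:  v_{1} + v_{5} = v_{4}  so sig = [2:1]
  • {2,3}:  v_{2} + v_{3} = v_{5}  so sig = [2:1]
  • {2,6}:  v_{2} + v_{6} = v_{4}  so sig = [2:1]
  • {4,5}:  v_{4} + v_{5} = v_{2}  so sig = [2:1]
  • {4,6}:  v_{4} + v_{6} = v_{1}  so sig = [2:1]
  • {1,2}:  v_{1} + v_{2} = 2·v_{4}  so sig = [2:2]

so the primitive-relation signature multiset is
[[2:], [2:], [2:1], [2:1], [2:1], [2:1], [2:1], [2:1], [2:2]]


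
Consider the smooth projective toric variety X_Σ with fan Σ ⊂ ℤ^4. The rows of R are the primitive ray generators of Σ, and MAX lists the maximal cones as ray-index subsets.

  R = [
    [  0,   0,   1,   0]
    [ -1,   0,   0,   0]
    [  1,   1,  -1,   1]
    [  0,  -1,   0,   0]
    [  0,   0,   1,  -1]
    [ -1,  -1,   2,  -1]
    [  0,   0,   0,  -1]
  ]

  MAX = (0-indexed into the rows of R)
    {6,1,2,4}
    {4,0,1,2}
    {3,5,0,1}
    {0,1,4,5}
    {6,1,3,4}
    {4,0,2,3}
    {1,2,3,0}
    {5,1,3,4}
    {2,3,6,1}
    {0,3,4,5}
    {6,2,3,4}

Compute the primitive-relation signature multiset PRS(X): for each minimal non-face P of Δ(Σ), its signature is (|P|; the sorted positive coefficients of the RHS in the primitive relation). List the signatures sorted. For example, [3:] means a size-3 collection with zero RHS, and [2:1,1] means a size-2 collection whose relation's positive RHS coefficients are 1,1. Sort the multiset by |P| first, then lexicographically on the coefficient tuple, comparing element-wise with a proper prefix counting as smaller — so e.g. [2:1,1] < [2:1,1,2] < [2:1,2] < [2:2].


5 minimal non-faces of Δ(Σ) (on 7 rays):

  {0,6}:  v_{0} + v_{6} = v_{4} ; sig = [2:1]
  {2,5}:  v_{2} + v_{5} = v_{0} ; sig = [2:1]
  {5,6}:  v_{5} + v_{6} = v_{1} + v_{3} + 2·v_{4} ; sig = [2:1,1,2]
  {1,2,3,4}:  v_{1} + v_{2} + v_{3} + v_{4} = 0 ; sig = [4:]
  {0,1,3,4}:  v_{0} + v_{1} + v_{3} + v_{4} = v_{5} ; sig = [4:1]

Signatures (|P|; sorted positive RHS coefficients), sorted:
[[2:1], [2:1], [2:1,1,2], [4:], [4:1]]


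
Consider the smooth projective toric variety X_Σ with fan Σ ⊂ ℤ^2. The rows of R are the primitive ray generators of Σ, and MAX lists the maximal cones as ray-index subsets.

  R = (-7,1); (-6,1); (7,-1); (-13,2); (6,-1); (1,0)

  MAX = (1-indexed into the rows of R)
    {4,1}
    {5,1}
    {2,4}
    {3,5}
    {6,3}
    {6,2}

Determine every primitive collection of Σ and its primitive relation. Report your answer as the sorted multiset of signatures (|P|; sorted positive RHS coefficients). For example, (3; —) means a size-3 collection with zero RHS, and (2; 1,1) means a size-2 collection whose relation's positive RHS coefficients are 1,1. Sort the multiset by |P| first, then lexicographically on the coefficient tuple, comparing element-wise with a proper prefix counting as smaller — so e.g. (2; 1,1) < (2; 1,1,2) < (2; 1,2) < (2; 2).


Primitive collections (9):

  • {1,3}:  v_{1} + v_{3} = 0  ⟹  sig = (2; —)
  • {2,5}:  v_{2} + v_{5} = 0  ⟹  sig = (2; —)
  • {1,2}:  v_{1} + v_{2} = v_{4}  ⟹  sig = (2; 1)
  • {1,6}:  v_{1} + v_{6} = v_{2}  ⟹  sig = (2; 1)
  • {2,3}:  v_{2} + v_{3} = v_{6}  ⟹  sig = (2; 1)
  • {3,4}:  v_{3} + v_{4} = v_{2}  ⟹  sig = (2; 1)
  • {4,5}:  v_{4} + v_{5} = v_{1}  ⟹  sig = (2; 1)
  • {5,6}:  v_{5} + v_{6} = v_{3}  ⟹  sig = (2; 1)
  • {4,6}:  v_{4} + v_{6} = 2·v_{2}  ⟹  sig = (2; 2)

so the primitive-relation signature multiset is
    |P|=2: 9 collections, coeffs (), (), (1), (1), (1), (1), (1), (1), (2)
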